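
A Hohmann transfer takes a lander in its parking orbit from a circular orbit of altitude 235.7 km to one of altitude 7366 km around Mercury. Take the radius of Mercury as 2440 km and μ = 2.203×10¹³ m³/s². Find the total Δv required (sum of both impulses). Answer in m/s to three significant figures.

Δv_total ≈ 1240 m/s

r₁ = 2440 + 235.7 = 2675.7 km = 2.6757×10⁶ m.
r₂ = 2440 + 7366 = 9806.0 km = 9.8060×10⁶ m.
Transfer ellipse a_t = (r₁ + r₂)/2 = 6.241×10⁶ m.
At r₁: circular v_c1 = √(μ/r₁) = 2869 m/s; transfer-periherm v_p = √[μ(2/r₁ − 1/a_t)] = 3597 m/s.
Δv₁ = v_p − v_c1 = 727.4 m/s.
At r₂: circular v_c2 = √(μ/r₂) = 1499 m/s; transfer-apoherm v_a = √[μ(2/r₂ − 1/a_t)] = 981.4 m/s.
Δv₂ = v_c2 − v_a = 517.4 m/s.
Total Δv = Δv₁ + Δv₂ = 1245 m/s.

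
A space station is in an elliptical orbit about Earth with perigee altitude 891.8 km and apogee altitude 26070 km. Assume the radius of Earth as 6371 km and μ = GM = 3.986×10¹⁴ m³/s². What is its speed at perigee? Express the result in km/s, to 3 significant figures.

r_p = 6371 + 891.8 = 7262.8 km = 7.2628×10⁶ m.
r_a = 6371 + 26070 = 32441 km = 3.2441×10⁷ m.
Semi-major axis a = (r_p + r_a)/2 = 19852 km = 1.985×10⁷ m.
Vis-viva: v² = μ(2/r − 1/a) = 3.986×10¹⁴ × (2.754×10⁻⁷ − 5.037×10⁻⁸) = 8.969×10⁷ m²/s².
v = 9470 m/s = 9.470 km/s.

v ≈ 9.47 km/s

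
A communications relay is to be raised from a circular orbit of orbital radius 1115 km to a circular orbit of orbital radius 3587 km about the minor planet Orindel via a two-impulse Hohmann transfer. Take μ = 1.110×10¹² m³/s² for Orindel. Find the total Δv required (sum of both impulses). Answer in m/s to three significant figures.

r₁ = 1115 km = 1.115×10⁶ m.
r₂ = 3587 km = 3.587×10⁶ m.
Transfer ellipse a_t = (r₁ + r₂)/2 = 2.351×10⁶ m.
At r₁: circular v_c1 = √(μ/r₁) = 997.8 m/s; transfer-periapsis v_p = √[μ(2/r₁ − 1/a_t)] = 1232 m/s.
Δv₁ = v_p − v_c1 = 234.7 m/s.
At r₂: circular v_c2 = √(μ/r₂) = 556.3 m/s; transfer-apoapsis v_a = √[μ(2/r₂ − 1/a_t)] = 383.1 m/s.
Δv₂ = v_c2 − v_a = 173.2 m/s.
Total Δv = Δv₁ + Δv₂ = 407.9 m/s.

Δv_total ≈ 408 m/s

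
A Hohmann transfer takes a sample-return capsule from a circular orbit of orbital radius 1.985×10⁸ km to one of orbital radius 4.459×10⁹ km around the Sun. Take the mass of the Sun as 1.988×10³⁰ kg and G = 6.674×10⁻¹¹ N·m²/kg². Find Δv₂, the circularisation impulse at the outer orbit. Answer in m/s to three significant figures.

Δv ≈ 3860 m/s

μ = GM = 6.674×10⁻¹¹ × 1.988×10³⁰ = 1.327×10²⁰ m³/s².
r₁ = 1.985×10⁸ km = 1.985×10¹¹ m.
r₂ = 4.459×10⁹ km = 4.459×10¹² m.
Transfer ellipse a_t = (r₁ + r₂)/2 = 2.329×10¹² m.
At r₁: circular v_c1 = √(μ/r₁) = 25850 m/s; transfer-perihelion v_p = √[μ(2/r₁ − 1/a_t)] = 35770 m/s.
At r₂: circular v_c2 = √(μ/r₂) = 5455 m/s; transfer-aphelion v_a = √[μ(2/r₂ − 1/a_t)] = 1593 m/s.
Δv₂ = v_c2 − v_a = 3862 m/s.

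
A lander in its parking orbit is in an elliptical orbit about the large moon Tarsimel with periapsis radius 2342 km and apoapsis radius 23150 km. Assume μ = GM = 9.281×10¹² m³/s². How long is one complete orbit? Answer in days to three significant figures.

T ≈ 1.09 days

Semi-major axis a = (r_p + r_a)/2 = (2342.0 + 23150)/2 = 12746 km = 1.275×10⁷ m.
By Kepler's third law T = 2π√(a³/μ) = 2π × 1.494×10⁴ = 9.385×10⁴ s.
= 1.086 days.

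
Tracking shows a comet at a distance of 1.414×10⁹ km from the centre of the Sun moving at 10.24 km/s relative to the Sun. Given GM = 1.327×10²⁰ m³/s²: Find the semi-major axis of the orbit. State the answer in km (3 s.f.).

r = 1.414×10¹² m.
Vis-viva rearranged: 1/a = 2/r − v²/μ = 1.414×10⁻¹² − 7.902×10⁻¹³ = 6.242×10⁻¹³ m⁻¹.
a = 1.602×10¹² m = 1.6019×10⁹ km.

a ≈ 1.60×10⁹ km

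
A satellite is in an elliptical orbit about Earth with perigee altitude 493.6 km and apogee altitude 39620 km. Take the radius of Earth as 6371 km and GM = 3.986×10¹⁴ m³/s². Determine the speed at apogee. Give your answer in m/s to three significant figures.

r_p = 6371 + 493.6 = 6864.6 km = 6.8646×10⁶ m.
r_a = 6371 + 39620 = 45991 km = 4.5991×10⁷ m.
Semi-major axis a = (r_p + r_a)/2 = 26428 km = 2.643×10⁷ m.
Vis-viva: v² = μ(2/r − 1/a) = 3.986×10¹⁴ × (4.349×10⁻⁸ − 3.784×10⁻⁸) = 2.251×10⁶ m²/s².
v = 1500 m/s.

v ≈ 1500 m/s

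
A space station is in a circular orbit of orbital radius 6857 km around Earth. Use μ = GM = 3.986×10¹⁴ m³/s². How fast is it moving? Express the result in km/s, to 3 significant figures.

r = 6857 km = 6.857×10⁶ m.
For a circular orbit v = √(μ/r) = √(3.986×10¹⁴ / 6.857×10⁶) = √(5.813×10⁷) = 7624 m/s.
That is 7.624 km/s.

v ≈ 7.62 km/s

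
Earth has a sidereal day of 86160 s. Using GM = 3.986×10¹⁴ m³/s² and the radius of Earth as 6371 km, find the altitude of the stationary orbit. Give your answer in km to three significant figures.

h_sync ≈ 35800 km

A synchronous orbit has period T, so by Kepler's third law a = (μT²/4π²)^(1/3).
μT²/4π² = 3.986×10¹⁴ × (8.616×10⁴)² / 39.48 = 7.495×10²² m³.
a = 4.216×10⁷ m = 42163 km.
Altitude h = a − R = 42163 − 6371 = 35792 km.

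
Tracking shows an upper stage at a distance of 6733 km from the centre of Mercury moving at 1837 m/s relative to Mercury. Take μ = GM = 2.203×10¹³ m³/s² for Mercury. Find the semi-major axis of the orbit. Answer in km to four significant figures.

a ≈ 6951 km

r = 6.733×10⁶ m.
Specific orbital energy ε = v²/2 − μ/r = (1837)²/2 − 2.203×10¹³/6.733×10⁶ = -1.585×10⁶ J/kg.
Since ε = −μ/(2a), a = −μ/(2ε) = 6.951×10⁶ m = 6951.0 km.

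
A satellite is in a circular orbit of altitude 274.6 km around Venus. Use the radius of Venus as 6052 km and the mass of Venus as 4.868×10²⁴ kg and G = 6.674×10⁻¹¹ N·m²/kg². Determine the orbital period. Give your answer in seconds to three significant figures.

T ≈ 5550 seconds

μ = GM = 6.674×10⁻¹¹ × 4.868×10²⁴ = 3.249×10¹⁴ m³/s².
r = 6052 + 274.6 = 6326.6 km = 6.3266×10⁶ m.
Kepler's third law: T = 2π√(r³/μ) = 2π√((6.327×10⁶)³ / 3.249×10¹⁴).
r³/μ = 7.794×10⁵ s², so T = 2π × 8.829×10² = 5.547×10³ s.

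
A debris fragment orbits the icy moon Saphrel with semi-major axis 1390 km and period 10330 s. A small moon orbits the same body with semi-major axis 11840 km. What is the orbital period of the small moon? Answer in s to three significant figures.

T₂ ≈ 2.57×10⁵ s

Kepler's third law: T² ∝ a³, so T₂ = T₁ (a₂/a₁)^(3/2).
a₂/a₁ = 8.518, (a₂/a₁)^(3/2) = 24.86.
T₂ = 10330 × 24.86 = 2.568×10⁵ s.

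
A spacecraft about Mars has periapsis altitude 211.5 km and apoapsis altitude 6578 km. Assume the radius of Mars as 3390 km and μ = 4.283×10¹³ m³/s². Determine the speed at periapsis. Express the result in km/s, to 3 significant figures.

v ≈ 4.18 km/s

r_p = 3390 + 211.5 = 3601.5 km = 3.6015×10⁶ m.
r_a = 3390 + 6578 = 9968.0 km = 9.9680×10⁶ m.
Semi-major axis a = (r_p + r_a)/2 = 6784.8 km = 6.785×10⁶ m.
Vis-viva: v² = μ(2/r − 1/a) = 4.283×10¹³ × (5.553×10⁻⁷ − 1.474×10⁻⁷) = 1.747×10⁷ m²/s².
v = 4180 m/s = 4.180 km/s.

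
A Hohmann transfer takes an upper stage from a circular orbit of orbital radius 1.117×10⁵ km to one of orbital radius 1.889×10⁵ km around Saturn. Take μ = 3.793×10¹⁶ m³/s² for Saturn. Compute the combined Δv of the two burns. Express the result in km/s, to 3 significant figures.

Δv_total ≈ 4.19 km/s

r₁ = 1.117×10⁵ km = 1.117×10⁸ m.
r₂ = 1.889×10⁵ km = 1.889×10⁸ m.
Transfer ellipse a_t = (r₁ + r₂)/2 = 1.503×10⁸ m.
At r₁: circular v_c1 = √(μ/r₁) = 18430 m/s; transfer-perikrone v_p = √[μ(2/r₁ − 1/a_t)] = 20660 m/s.
Δv₁ = v_p − v_c1 = 2231 m/s.
At r₂: circular v_c2 = √(μ/r₂) = 14170 m/s; transfer-apokrone v_a = √[μ(2/r₂ − 1/a_t)] = 12220 m/s.
Δv₂ = v_c2 − v_a = 1954 m/s.
Total Δv = Δv₁ + Δv₂ = 4186 m/s = 4.186 km/s.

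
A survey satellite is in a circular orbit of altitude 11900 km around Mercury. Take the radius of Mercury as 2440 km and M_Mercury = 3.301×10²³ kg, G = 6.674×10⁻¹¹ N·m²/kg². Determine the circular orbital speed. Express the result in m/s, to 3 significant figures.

μ = GM = 6.674×10⁻¹¹ × 3.301×10²³ = 2.203×10¹³ m³/s².
r = 2440 + 11900 = 14340 km = 1.4340×10⁷ m.
For a circular orbit v = √(μ/r) = √(2.203×10¹³ / 1.434×10⁷) = √(1.536×10⁶) = 1239 m/s.

v ≈ 1240 m/s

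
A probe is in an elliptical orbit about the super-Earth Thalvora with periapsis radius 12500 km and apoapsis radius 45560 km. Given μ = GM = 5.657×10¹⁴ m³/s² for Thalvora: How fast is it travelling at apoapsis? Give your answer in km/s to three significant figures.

v ≈ 2.31 km/s

Semi-major axis a = (r_p + r_a)/2 = 29030 km = 2.903×10⁷ m.
Vis-viva: v² = μ(2/r − 1/a) = 5.657×10¹⁴ × (4.390×10⁻⁸ − 3.445×10⁻⁸) = 5.346×10⁶ m²/s².
v = 2312 m/s = 2.312 km/s.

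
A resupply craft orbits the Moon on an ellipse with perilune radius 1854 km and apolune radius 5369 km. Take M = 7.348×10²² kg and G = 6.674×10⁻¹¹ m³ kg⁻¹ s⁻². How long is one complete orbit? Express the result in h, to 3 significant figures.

T ≈ 5.41 h

μ = GM = 6.674×10⁻¹¹ × 7.348×10²² = 4.904×10¹² m³/s².
Semi-major axis a = (r_p + r_a)/2 = (1854.0 + 5369.0)/2 = 3611.5 km = 3.612×10⁶ m.
By Kepler's third law T = 2π√(a³/μ) = 2π × 3.099×10³ = 1.947×10⁴ s.
= 5.409 h.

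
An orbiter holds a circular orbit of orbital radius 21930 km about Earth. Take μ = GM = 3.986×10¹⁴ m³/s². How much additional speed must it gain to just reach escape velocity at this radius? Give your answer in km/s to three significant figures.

Δv ≈ 1.77 km/s

r = 21930 km = 2.193×10⁷ m.
Circular speed v_c = √(μ/r) = 4263 m/s.
Escape speed v_esc = √(2μ/r) = √2 × v_c = 6029 m/s.
Δv = v_esc − v_c = 1766 m/s = 1.766 km/s.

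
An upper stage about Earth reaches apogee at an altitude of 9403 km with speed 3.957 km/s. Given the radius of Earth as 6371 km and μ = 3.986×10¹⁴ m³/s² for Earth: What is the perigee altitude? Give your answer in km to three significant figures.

r_a = 6371 + 9403 = 15774 km = 1.577×10⁷ m.
Specific energy ε = v²/2 − μ/r = -1.744×10⁷ J/kg, so a = −μ/(2ε) = 1.143×10⁷ m.
The apsides satisfy r_p + r_a = 2a, so the perigee radius is 2a − r_a = 7.081×10⁶ m = 7080.8 km.
Perigee altitude = 7080.8 − 6371 = 709.84 km.

perigee altitude ≈ 710 km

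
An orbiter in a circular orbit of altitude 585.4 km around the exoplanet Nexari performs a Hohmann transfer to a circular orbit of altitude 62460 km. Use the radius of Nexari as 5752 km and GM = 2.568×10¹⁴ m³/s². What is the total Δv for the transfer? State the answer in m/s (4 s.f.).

r₁ = 5752 + 585.4 = 6337.4 km = 6.3374×10⁶ m.
r₂ = 5752 + 62460 = 68212 km = 6.8212×10⁷ m.
Transfer ellipse a_t = (r₁ + r₂)/2 = 3.727×10⁷ m.
At r₁: circular v_c1 = √(μ/r₁) = 6366 m/s; transfer-periapsis v_p = √[μ(2/r₁ − 1/a_t)] = 8611 m/s.
Δv₁ = v_p − v_c1 = 2246 m/s.
At r₂: circular v_c2 = √(μ/r₂) = 1940 m/s; transfer-apoapsis v_a = √[μ(2/r₂ − 1/a_t)] = 800.0 m/s.
Δv₂ = v_c2 − v_a = 1140 m/s.
Total Δv = Δv₁ + Δv₂ = 3386 m/s.

Δv_total ≈ 3386 m/s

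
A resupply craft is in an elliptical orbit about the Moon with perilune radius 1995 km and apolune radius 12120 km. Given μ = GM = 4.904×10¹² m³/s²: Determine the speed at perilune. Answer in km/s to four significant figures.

v ≈ 2.055 km/s

Semi-major axis a = (r_p + r_a)/2 = 7057.5 km = 7.058×10⁶ m.
Vis-viva: v² = μ(2/r − 1/a) = 4.904×10¹² × (1.003×10⁻⁶ − 1.417×10⁻⁷) = 4.221×10⁶ m²/s².
v = 2055 m/s = 2.055 km/s.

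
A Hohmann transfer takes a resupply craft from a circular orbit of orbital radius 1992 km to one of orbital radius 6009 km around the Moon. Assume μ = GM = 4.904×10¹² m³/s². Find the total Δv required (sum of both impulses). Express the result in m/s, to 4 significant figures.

Δv_total ≈ 619.9 m/s

r₁ = 1992 km = 1.992×10⁶ m.
r₂ = 6009 km = 6.009×10⁶ m.
Transfer ellipse a_t = (r₁ + r₂)/2 = 4.000×10⁶ m.
At r₁: circular v_c1 = √(μ/r₁) = 1569 m/s; transfer-perilune v_p = √[μ(2/r₁ − 1/a_t)] = 1923 m/s.
Δv₁ = v_p − v_c1 = 354.0 m/s.
At r₂: circular v_c2 = √(μ/r₂) = 903.4 m/s; transfer-apolune v_a = √[μ(2/r₂ − 1/a_t)] = 637.5 m/s.
Δv₂ = v_c2 − v_a = 265.9 m/s.
Total Δv = Δv₁ + Δv₂ = 619.9 m/s.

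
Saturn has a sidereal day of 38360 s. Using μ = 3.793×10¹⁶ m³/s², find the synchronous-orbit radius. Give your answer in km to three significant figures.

A synchronous orbit has period T, so by Kepler's third law a = (μT²/4π²)^(1/3).
μT²/4π² = 3.793×10¹⁶ × (3.836×10⁴)² / 39.48 = 1.414×10²⁴ m³.
a = 1.122×10⁸ m = 1.1223×10⁵ km.

r_sync ≈ 1.12×10⁵ km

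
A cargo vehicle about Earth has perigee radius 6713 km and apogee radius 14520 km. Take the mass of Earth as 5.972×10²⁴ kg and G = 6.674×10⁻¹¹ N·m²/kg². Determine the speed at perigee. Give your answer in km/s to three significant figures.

μ = GM = 6.674×10⁻¹¹ × 5.972×10²⁴ = 3.986×10¹⁴ m³/s².
Semi-major axis a = (r_p + r_a)/2 = 10616 km = 1.062×10⁷ m.
Vis-viva: v² = μ(2/r − 1/a) = 3.986×10¹⁴ × (2.979×10⁻⁷ − 9.419×10⁻⁸) = 8.120×10⁷ m²/s².
v = 9011 m/s = 9.011 km/s.

v ≈ 9.01 km/s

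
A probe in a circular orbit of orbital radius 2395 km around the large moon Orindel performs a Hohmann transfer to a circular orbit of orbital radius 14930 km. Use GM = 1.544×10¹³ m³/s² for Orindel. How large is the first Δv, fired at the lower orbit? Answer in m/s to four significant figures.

Δv ≈ 794.3 m/s

r₁ = 2395 km = 2.395×10⁶ m.
r₂ = 14930 km = 1.493×10⁷ m.
Transfer ellipse a_t = (r₁ + r₂)/2 = 8.662×10⁶ m.
At r₁: circular v_c1 = √(μ/r₁) = 2539 m/s; transfer-periapsis v_p = √[μ(2/r₁ − 1/a_t)] = 3333 m/s.
Δv₁ = v_p − v_c1 = 794.3 m/s.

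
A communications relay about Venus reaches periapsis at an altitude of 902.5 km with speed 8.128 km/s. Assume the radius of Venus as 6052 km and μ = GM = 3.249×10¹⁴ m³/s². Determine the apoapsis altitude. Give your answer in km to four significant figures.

r_p = 6052 + 902.5 = 6954.5 km = 6.954×10⁶ m.
Specific energy ε = v²/2 − μ/r = -1.369×10⁷ J/kg, so a = −μ/(2ε) = 1.187×10⁷ m.
The apsides satisfy r_p + r_a = 2a, so the apoapsis radius is 2a − r_p = 1.679×10⁷ m = 16786 km.
Apoapsis altitude = 16786 − 6052 = 10734 km.

apoapsis altitude ≈ 10730 km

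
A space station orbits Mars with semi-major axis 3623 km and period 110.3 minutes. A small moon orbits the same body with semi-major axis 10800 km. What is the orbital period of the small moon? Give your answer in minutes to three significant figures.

Kepler's third law: T² ∝ a³, so T₂ = T₁ (a₂/a₁)^(3/2).
a₂/a₁ = 2.981, (a₂/a₁)^(3/2) = 5.147.
T₂ = 110.3 × 5.147 = 567.7 minutes.

T₂ ≈ 568 minutes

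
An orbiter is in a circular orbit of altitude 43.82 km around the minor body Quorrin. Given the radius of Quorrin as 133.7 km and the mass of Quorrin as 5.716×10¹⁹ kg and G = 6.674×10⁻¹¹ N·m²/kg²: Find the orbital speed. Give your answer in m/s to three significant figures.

v ≈ 147 m/s

μ = GM = 6.674×10⁻¹¹ × 5.716×10¹⁹ = 3.815×10⁹ m³/s².
r = 133.7 + 43.82 = 177.52 km = 1.7752×10⁵ m.
For a circular orbit v = √(μ/r) = √(3.815×10⁹ / 1.775×10⁵) = √(2.149×10⁴) = 146.6 m/s.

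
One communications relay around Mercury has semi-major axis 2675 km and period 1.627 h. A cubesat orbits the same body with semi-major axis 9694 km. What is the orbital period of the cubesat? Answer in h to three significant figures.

Kepler's third law: T² ∝ a³, so T₂ = T₁ (a₂/a₁)^(3/2).
a₂/a₁ = 3.624, (a₂/a₁)^(3/2) = 6.899.
T₂ = 1.627 × 6.899 = 11.22 h.

T₂ ≈ 11.2 h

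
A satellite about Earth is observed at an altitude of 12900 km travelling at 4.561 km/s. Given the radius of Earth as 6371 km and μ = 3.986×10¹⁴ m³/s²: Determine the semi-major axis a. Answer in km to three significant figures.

a ≈ 19400 km

r = 6371 + 12900 = 19271 km = 1.927×10⁷ m.
Vis-viva rearranged: 1/a = 2/r − v²/μ = 1.038×10⁻⁷ − 5.219×10⁻⁸ = 5.159×10⁻⁸ m⁻¹.
a = 1.938×10⁷ m = 19382 km.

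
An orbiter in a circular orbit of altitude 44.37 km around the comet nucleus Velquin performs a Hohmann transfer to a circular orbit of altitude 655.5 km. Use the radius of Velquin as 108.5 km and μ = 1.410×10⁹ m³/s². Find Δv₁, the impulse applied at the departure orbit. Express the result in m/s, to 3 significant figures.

Δv ≈ 27.9 m/s

r₁ = 108.5 + 44.37 = 152.87 km = 1.5287×10⁵ m.
r₂ = 108.5 + 655.5 = 764.00 km = 7.6400×10⁵ m.
Transfer ellipse a_t = (r₁ + r₂)/2 = 4.584×10⁵ m.
At r₁: circular v_c1 = √(μ/r₁) = 96.04 m/s; transfer-periapsis v_p = √[μ(2/r₁ − 1/a_t)] = 124.0 m/s.
Δv₁ = v_p − v_c1 = 27.94 m/s.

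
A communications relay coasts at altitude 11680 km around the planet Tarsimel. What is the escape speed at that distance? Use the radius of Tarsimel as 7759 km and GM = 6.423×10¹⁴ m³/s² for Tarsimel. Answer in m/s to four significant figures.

v_esc ≈ 8129 m/s

r = 7759 + 11680 = 19439 km = 1.9439×10⁷ m.
Escape speed v_esc = √(2μ/r) = √(2 × 6.423×10¹⁴ / 1.944×10⁷) = √(6.608×10⁷) = 8129 m/s.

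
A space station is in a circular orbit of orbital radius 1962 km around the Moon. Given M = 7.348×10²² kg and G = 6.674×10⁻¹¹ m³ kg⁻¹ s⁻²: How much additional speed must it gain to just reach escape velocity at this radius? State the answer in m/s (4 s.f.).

Δv ≈ 654.9 m/s

μ = GM = 6.674×10⁻¹¹ × 7.348×10²² = 4.904×10¹² m³/s².
r = 1962 km = 1.962×10⁶ m.
Circular speed v_c = √(μ/r) = 1581 m/s.
Escape speed v_esc = √(2μ/r) = √2 × v_c = 2236 m/s.
Δv = v_esc − v_c = 654.9 m/s.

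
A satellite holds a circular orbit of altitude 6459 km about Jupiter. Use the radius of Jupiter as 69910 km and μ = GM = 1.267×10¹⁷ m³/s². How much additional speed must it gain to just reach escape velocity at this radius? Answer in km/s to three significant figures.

Δv ≈ 16.9 km/s

r = 69910 + 6459 = 76369 km = 7.6369×10⁷ m.
Circular speed v_c = √(μ/r) = 40730 m/s.
Escape speed v_esc = √(2μ/r) = √2 × v_c = 57600 m/s.
Δv = v_esc − v_c = 16870 m/s = 16.87 km/s.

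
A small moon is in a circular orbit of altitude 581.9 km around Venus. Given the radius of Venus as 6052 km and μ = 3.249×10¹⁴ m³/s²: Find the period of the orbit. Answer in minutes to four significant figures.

r = 6052 + 581.9 = 6633.9 km = 6.6339×10⁶ m.
Kepler's third law: T = 2π√(r³/μ) = 2π√((6.634×10⁶)³ / 3.249×10¹⁴).
r³/μ = 8.986×10⁵ s², so T = 2π × 9.479×10² = 5.956×10³ s.
Converting: 5.956×10³ s ÷ 60.00 = 99.27 minutes.

T ≈ 99.27 minutes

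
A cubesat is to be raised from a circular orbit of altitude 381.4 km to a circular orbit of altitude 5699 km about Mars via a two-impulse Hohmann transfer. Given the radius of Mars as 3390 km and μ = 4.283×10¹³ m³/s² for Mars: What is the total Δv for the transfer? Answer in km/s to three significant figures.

r₁ = 3390 + 381.4 = 3771.4 km = 3.7714×10⁶ m.
r₂ = 3390 + 5699 = 9089.0 km = 9.0890×10⁶ m.
Transfer ellipse a_t = (r₁ + r₂)/2 = 6.430×10⁶ m.
At r₁: circular v_c1 = √(μ/r₁) = 3370 m/s; transfer-periapsis v_p = √[μ(2/r₁ − 1/a_t)] = 4007 m/s.
Δv₁ = v_p − v_c1 = 636.6 m/s.
At r₂: circular v_c2 = √(μ/r₂) = 2171 m/s; transfer-apoapsis v_a = √[μ(2/r₂ − 1/a_t)] = 1662 m/s.
Δv₂ = v_c2 − v_a = 508.3 m/s.
Total Δv = Δv₁ + Δv₂ = 1145 m/s = 1.145 km/s.

Δv_total ≈ 1.14 km/s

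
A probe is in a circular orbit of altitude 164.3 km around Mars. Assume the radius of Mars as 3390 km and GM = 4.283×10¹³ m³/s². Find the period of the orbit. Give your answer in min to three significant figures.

r = 3390 + 164.3 = 3554.3 km = 3.5543×10⁶ m.
Kepler's third law: T = 2π√(r³/μ) = 2π√((3.554×10⁶)³ / 4.283×10¹³).
r³/μ = 1.048×10⁶ s², so T = 2π × 1.024×10³ = 6.433×10³ s.
Converting: 6.433×10³ s ÷ 60.00 = 107.2 min.

T ≈ 107 min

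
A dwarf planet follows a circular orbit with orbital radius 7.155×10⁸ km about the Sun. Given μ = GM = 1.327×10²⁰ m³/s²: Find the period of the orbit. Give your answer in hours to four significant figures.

T ≈ 91700 hours

r = 7.155×10⁸ km = 7.155×10¹¹ m.
Kepler's third law: T = 2π√(r³/μ) = 2π√((7.155×10¹¹)³ / 1.327×10²⁰).
r³/μ = 2.760×10¹⁵ s², so T = 2π × 5.254×10⁷ = 3.301×10⁸ s.
Converting: 3.301×10⁸ s ÷ 3600 = 91700 hours.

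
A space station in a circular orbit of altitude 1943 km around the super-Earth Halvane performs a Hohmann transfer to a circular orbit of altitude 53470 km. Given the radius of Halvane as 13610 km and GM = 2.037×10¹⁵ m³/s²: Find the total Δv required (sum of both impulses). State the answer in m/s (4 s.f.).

Δv_total ≈ 5268 m/s

r₁ = 13610 + 1943 = 15553 km = 1.5553×10⁷ m.
r₂ = 13610 + 53470 = 67080 km = 6.7080×10⁷ m.
Transfer ellipse a_t = (r₁ + r₂)/2 = 4.132×10⁷ m.
At r₁: circular v_c1 = √(μ/r₁) = 11440 m/s; transfer-periapsis v_p = √[μ(2/r₁ − 1/a_t)] = 14580 m/s.
Δv₁ = v_p − v_c1 = 3138 m/s.
At r₂: circular v_c2 = √(μ/r₂) = 5511 m/s; transfer-apoapsis v_a = √[μ(2/r₂ − 1/a_t)] = 3381 m/s.
Δv₂ = v_c2 − v_a = 2130 m/s.
Total Δv = Δv₁ + Δv₂ = 5268 m/s.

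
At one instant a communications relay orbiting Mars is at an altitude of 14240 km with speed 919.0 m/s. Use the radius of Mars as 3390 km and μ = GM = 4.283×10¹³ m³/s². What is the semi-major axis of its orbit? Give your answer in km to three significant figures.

r = 3390 + 14240 = 17630 km = 1.763×10⁷ m.
Specific orbital energy ε = v²/2 − μ/r = (919.0)²/2 − 4.283×10¹³/1.763×10⁷ = -2.007×10⁶ J/kg.
Since ε = −μ/(2a), a = −μ/(2ε) = 1.067×10⁷ m = 10670 km.

a ≈ 10700 km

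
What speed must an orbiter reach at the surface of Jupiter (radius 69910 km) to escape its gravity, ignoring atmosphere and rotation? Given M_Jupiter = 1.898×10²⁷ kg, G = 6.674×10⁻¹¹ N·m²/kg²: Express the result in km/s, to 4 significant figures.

μ = GM = 6.674×10⁻¹¹ × 1.898×10²⁷ = 1.267×10¹⁷ m³/s².
r = R = 6.991×10⁷ m.
Escape speed v_esc = √(2μ/r) = √(2 × 1.267×10¹⁷ / 6.991×10⁷) = √(3.624×10⁹) = 60200 m/s.
= 60.20 km/s.

v_esc ≈ 60.20 km/s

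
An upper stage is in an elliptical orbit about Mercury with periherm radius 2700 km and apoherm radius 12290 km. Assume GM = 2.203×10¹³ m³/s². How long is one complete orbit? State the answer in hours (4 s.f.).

T ≈ 7.630 hours

Semi-major axis a = (r_p + r_a)/2 = (2700.0 + 12290)/2 = 7495.0 km = 7.495×10⁶ m.
By Kepler's third law T = 2π√(a³/μ) = 2π × 4.372×10³ = 2.747×10⁴ s.
= 7.630 hours.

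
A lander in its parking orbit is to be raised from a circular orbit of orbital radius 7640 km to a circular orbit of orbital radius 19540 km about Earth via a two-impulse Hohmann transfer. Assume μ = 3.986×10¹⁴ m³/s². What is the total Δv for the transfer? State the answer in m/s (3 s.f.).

r₁ = 7640 km = 7.640×10⁶ m.
r₂ = 19540 km = 1.954×10⁷ m.
Transfer ellipse a_t = (r₁ + r₂)/2 = 1.359×10⁷ m.
At r₁: circular v_c1 = √(μ/r₁) = 7223 m/s; transfer-perigee v_p = √[μ(2/r₁ − 1/a_t)] = 8661 m/s.
Δv₁ = v_p − v_c1 = 1438 m/s.
At r₂: circular v_c2 = √(μ/r₂) = 4517 m/s; transfer-apogee v_a = √[μ(2/r₂ − 1/a_t)] = 3386 m/s.
Δv₂ = v_c2 − v_a = 1130 m/s.
Total Δv = Δv₁ + Δv₂ = 2568 m/s.

Δv_total ≈ 2570 m/s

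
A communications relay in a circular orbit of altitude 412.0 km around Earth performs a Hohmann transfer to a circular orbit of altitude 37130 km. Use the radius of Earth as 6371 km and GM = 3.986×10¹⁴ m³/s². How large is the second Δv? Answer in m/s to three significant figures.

Δv ≈ 1450 m/s

r₁ = 6371 + 412.0 = 6783.0 km = 6.7830×10⁶ m.
r₂ = 6371 + 37130 = 43501 km = 4.3501×10⁷ m.
Transfer ellipse a_t = (r₁ + r₂)/2 = 2.514×10⁷ m.
At r₁: circular v_c1 = √(μ/r₁) = 7666 m/s; transfer-perigee v_p = √[μ(2/r₁ − 1/a_t)] = 10080 m/s.
At r₂: circular v_c2 = √(μ/r₂) = 3027 m/s; transfer-apogee v_a = √[μ(2/r₂ − 1/a_t)] = 1572 m/s.
Δv₂ = v_c2 − v_a = 1455 m/s.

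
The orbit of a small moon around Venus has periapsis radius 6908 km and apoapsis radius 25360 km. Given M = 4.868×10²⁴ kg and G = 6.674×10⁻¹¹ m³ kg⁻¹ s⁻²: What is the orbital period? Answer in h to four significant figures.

T ≈ 6.275 h

μ = GM = 6.674×10⁻¹¹ × 4.868×10²⁴ = 3.249×10¹⁴ m³/s².
Semi-major axis a = (r_p + r_a)/2 = (6908.0 + 25360)/2 = 16134 km = 1.613×10⁷ m.
By Kepler's third law T = 2π√(a³/μ) = 2π × 3.595×10³ = 2.259×10⁴ s.
= 6.275 h.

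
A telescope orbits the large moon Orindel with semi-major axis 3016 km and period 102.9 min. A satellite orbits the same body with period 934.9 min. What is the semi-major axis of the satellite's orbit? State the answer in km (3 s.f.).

a₂ ≈ 13100 km

Kepler's third law: a³ ∝ T², so a₂ = a₁ (T₂/T₁)^(2/3).
T₂/T₁ = 9.086, (T₂/T₁)^(2/3) = 4.354.
a₂ = 3016 × 4.354 = 13130 km.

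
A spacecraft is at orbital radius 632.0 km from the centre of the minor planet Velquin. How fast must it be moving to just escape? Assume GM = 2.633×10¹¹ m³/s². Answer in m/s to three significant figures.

v_esc ≈ 913 m/s

r = 632.0 km = 6.320×10⁵ m.
Escape speed v_esc = √(2μ/r) = √(2 × 2.633×10¹¹ / 6.320×10⁵) = √(8.332×10⁵) = 912.8 m/s.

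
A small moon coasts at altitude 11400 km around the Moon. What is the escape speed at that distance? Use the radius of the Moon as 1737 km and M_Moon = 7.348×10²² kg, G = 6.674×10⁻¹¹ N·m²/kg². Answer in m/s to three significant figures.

μ = GM = 6.674×10⁻¹¹ × 7.348×10²² = 4.904×10¹² m³/s².
r = 1737 + 11400 = 13137 km = 1.3137×10⁷ m.
Escape speed v_esc = √(2μ/r) = √(2 × 4.904×10¹² / 1.314×10⁷) = √(7.466×10⁵) = 864.1 m/s.

v_esc ≈ 864 m/s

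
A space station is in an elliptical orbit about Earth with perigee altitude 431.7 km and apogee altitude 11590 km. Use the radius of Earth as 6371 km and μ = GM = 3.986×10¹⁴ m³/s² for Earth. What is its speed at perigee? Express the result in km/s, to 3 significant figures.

v ≈ 9.22 km/s

r_p = 6371 + 431.7 = 6802.7 km = 6.8027×10⁶ m.
r_a = 6371 + 11590 = 17961 km = 1.7961×10⁷ m.
Semi-major axis a = (r_p + r_a)/2 = 12382 km = 1.238×10⁷ m.
Vis-viva: v² = μ(2/r − 1/a) = 3.986×10¹⁴ × (2.940×10⁻⁷ − 8.076×10⁻⁸) = 8.500×10⁷ m²/s².
v = 9219 m/s = 9.219 km/s.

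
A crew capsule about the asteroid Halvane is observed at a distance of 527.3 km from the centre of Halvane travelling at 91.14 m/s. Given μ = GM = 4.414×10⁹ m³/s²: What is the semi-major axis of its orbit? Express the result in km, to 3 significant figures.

a ≈ 523 km

r = 5.273×10⁵ m.
Specific orbital energy ε = v²/2 − μ/r = (91.14)²/2 − 4.414×10⁹/5.273×10⁵ = -4.218×10³ J/kg.
Since ε = −μ/(2a), a = −μ/(2ε) = 5.233×10⁵ m = 523.27 km.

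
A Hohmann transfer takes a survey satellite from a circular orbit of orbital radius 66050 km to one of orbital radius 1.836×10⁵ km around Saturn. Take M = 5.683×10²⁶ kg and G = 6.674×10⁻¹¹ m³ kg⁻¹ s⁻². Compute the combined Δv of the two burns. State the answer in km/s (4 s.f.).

μ = GM = 6.674×10⁻¹¹ × 5.683×10²⁶ = 3.793×10¹⁶ m³/s².
r₁ = 66050 km = 6.605×10⁷ m.
r₂ = 1.836×10⁵ km = 1.836×10⁸ m.
Transfer ellipse a_t = (r₁ + r₂)/2 = 1.248×10⁸ m.
At r₁: circular v_c1 = √(μ/r₁) = 23960 m/s; transfer-perikrone v_p = √[μ(2/r₁ − 1/a_t)] = 29060 m/s.
Δv₁ = v_p − v_c1 = 5099 m/s.
At r₂: circular v_c2 = √(μ/r₂) = 14370 m/s; transfer-apokrone v_a = √[μ(2/r₂ − 1/a_t)] = 10460 m/s.
Δv₂ = v_c2 − v_a = 3918 m/s.
Total Δv = Δv₁ + Δv₂ = 9017 m/s = 9.017 km/s.

Δv_total ≈ 9.017 km/s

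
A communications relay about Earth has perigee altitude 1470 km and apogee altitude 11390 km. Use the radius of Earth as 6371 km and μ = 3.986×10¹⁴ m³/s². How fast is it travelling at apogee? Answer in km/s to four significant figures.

r_p = 6371 + 1470 = 7841.0 km = 7.8410×10⁶ m.
r_a = 6371 + 11390 = 17761 km = 1.7761×10⁷ m.
Semi-major axis a = (r_p + r_a)/2 = 12801 km = 1.280×10⁷ m.
Vis-viva: v² = μ(2/r − 1/a) = 3.986×10¹⁴ × (1.126×10⁻⁷ − 7.812×10⁻⁸) = 1.375×10⁷ m²/s².
v = 3708 m/s = 3.708 km/s.

v ≈ 3.708 km/s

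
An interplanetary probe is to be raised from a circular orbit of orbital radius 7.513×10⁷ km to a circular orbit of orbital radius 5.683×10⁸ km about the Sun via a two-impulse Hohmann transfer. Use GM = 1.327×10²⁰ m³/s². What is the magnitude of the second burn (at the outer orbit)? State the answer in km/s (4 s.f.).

Δv ≈ 7.896 km/s

r₁ = 7.513×10⁷ km = 7.513×10¹⁰ m.
r₂ = 5.683×10⁸ km = 5.683×10¹¹ m.
Transfer ellipse a_t = (r₁ + r₂)/2 = 3.217×10¹¹ m.
At r₁: circular v_c1 = √(μ/r₁) = 42030 m/s; transfer-perihelion v_p = √[μ(2/r₁ − 1/a_t)] = 55860 m/s.
At r₂: circular v_c2 = √(μ/r₂) = 15280 m/s; transfer-aphelion v_a = √[μ(2/r₂ − 1/a_t)] = 7384 m/s.
Δv₂ = v_c2 − v_a = 7896 m/s.
= 7.896 km/s.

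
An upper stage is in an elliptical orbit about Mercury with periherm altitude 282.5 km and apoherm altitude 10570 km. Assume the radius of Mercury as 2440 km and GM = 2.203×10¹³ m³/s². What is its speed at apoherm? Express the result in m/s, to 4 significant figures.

r_p = 2440 + 282.5 = 2722.5 km = 2.7225×10⁶ m.
r_a = 2440 + 10570 = 13010 km = 1.3010×10⁷ m.
Semi-major axis a = (r_p + r_a)/2 = 7866.2 km = 7.866×10⁶ m.
Vis-viva: v² = μ(2/r − 1/a) = 2.203×10¹³ × (1.537×10⁻⁷ − 1.271×10⁻⁷) = 5.861×10⁵ m²/s².
v = 765.5 m/s.

v ≈ 765.5 m/s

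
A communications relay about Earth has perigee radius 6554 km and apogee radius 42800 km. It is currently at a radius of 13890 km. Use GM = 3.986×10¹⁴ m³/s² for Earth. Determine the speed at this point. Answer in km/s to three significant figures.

v ≈ 6.42 km/s

Semi-major axis a = (r_p + r_a)/2 = 24677 km = 2.468×10⁷ m.
Vis-viva: v² = μ(2/r − 1/a) = 3.986×10¹⁴ × (1.440×10⁻⁷ − 4.052×10⁻⁸) = 4.124×10⁷ m²/s².
v = 6422 m/s = 6.422 km/s.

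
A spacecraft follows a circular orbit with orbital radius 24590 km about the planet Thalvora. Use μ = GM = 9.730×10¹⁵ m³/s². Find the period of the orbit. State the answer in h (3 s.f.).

r = 24590 km = 2.459×10⁷ m.
Kepler's third law: T = 2π√(r³/μ) = 2π√((2.459×10⁷)³ / 9.730×10¹⁵).
r³/μ = 1.528×10⁶ s², so T = 2π × 1.236×10³ = 7.767×10³ s.
Converting: 7.767×10³ s ÷ 3600 = 2.158 h.

T ≈ 2.16 h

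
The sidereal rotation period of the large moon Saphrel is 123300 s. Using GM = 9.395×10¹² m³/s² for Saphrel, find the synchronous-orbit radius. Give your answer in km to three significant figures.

A synchronous orbit has period T, so by Kepler's third law a = (μT²/4π²)^(1/3).
μT²/4π² = 9.395×10¹² × (1.233×10⁵)² / 39.48 = 3.618×10²¹ m³.
a = 1.535×10⁷ m = 15352 km.

r_sync ≈ 15400 km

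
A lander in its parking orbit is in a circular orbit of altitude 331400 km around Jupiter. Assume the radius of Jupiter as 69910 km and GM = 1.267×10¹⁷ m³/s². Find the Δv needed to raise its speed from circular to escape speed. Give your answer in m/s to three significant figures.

Δv ≈ 7360 m/s

r = 69910 + 331400 = 401310 km = 4.0131×10⁸ m.
Circular speed v_c = √(μ/r) = 17770 m/s.
Escape speed v_esc = √(2μ/r) = √2 × v_c = 25130 m/s.
Δv = v_esc − v_c = 7360 m/s.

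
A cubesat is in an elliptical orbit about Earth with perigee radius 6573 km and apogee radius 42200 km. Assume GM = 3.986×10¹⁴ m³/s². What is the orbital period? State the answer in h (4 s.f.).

Semi-major axis a = (r_p + r_a)/2 = (6573.0 + 42200)/2 = 24386 km = 2.439×10⁷ m.
By Kepler's third law T = 2π√(a³/μ) = 2π × 6.032×10³ = 3.790×10⁴ s.
= 10.53 h.

T ≈ 10.53 h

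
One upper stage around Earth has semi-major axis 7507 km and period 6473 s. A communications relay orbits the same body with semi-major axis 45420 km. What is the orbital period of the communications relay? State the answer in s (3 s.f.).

T₂ ≈ 96300 s

Kepler's third law: T² ∝ a³, so T₂ = T₁ (a₂/a₁)^(3/2).
a₂/a₁ = 6.050, (a₂/a₁)^(3/2) = 14.88.
T₂ = 6473 × 14.88 = 96330 s.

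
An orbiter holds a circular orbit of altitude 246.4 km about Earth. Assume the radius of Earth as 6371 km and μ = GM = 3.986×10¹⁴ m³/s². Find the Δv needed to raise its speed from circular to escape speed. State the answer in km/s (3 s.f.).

Δv ≈ 3.21 km/s

r = 6371 + 246.4 = 6617.4 km = 6.6174×10⁶ m.
Circular speed v_c = √(μ/r) = 7761 m/s.
Escape speed v_esc = √(2μ/r) = √2 × v_c = 10980 m/s.
Δv = v_esc − v_c = 3215 m/s = 3.215 km/s.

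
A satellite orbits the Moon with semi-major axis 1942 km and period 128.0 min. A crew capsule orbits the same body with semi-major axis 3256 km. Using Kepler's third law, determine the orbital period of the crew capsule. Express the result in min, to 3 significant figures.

Kepler's third law: T² ∝ a³, so T₂ = T₁ (a₂/a₁)^(3/2).
a₂/a₁ = 1.677, (a₂/a₁)^(3/2) = 2.171.
T₂ = 128.0 × 2.171 = 277.9 min.

T₂ ≈ 278 min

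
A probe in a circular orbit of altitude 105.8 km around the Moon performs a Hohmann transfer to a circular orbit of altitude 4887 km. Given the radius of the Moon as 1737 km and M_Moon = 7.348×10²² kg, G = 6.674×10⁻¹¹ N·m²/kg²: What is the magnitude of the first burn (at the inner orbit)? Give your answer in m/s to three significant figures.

μ = GM = 6.674×10⁻¹¹ × 7.348×10²² = 4.904×10¹² m³/s².
r₁ = 1737 + 105.8 = 1842.8 km = 1.8428×10⁶ m.
r₂ = 1737 + 4887 = 6624.0 km = 6.6240×10⁶ m.
Transfer ellipse a_t = (r₁ + r₂)/2 = 4.233×10⁶ m.
At r₁: circular v_c1 = √(μ/r₁) = 1631 m/s; transfer-perilune v_p = √[μ(2/r₁ − 1/a_t)] = 2041 m/s.
Δv₁ = v_p − v_c1 = 409.3 m/s.

Δv ≈ 409 m/s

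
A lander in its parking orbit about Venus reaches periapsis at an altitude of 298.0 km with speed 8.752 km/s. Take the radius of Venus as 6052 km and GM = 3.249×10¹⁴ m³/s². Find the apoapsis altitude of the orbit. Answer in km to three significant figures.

r_p = 6052 + 298.0 = 6350.0 km = 6.350×10⁶ m.
Specific energy ε = v²/2 − μ/r = -1.287×10⁷ J/kg, so a = −μ/(2ε) = 1.263×10⁷ m.
The apsides satisfy r_p + r_a = 2a, so the apoapsis radius is 2a − r_p = 1.890×10⁷ m = 18901 km.
Apoapsis altitude = 18901 − 6052 = 12849 km.

apoapsis altitude ≈ 12800 km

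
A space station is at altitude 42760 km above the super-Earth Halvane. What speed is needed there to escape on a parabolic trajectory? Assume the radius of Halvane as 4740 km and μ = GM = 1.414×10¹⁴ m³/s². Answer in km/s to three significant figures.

v_esc ≈ 2.44 km/s

r = 4740 + 42760 = 47500 km = 4.7500×10⁷ m.
Escape speed v_esc = √(2μ/r) = √(2 × 1.414×10¹⁴ / 4.750×10⁷) = √(5.954×10⁶) = 2440 m/s.
= 2.440 km/s.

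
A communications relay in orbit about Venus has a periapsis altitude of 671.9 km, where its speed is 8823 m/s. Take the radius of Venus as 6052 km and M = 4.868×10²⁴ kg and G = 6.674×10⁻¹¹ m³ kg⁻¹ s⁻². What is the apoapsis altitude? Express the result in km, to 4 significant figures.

apoapsis altitude ≈ 21800 km

μ = GM = 6.674×10⁻¹¹ × 4.868×10²⁴ = 3.249×10¹⁴ m³/s².
r_p = 6052 + 671.9 = 6723.9 km = 6.724×10⁶ m.
Specific energy ε = v²/2 − μ/r = -9.396×10⁶ J/kg, so a = −μ/(2ε) = 1.729×10⁷ m.
The apsides satisfy r_p + r_a = 2a, so the apoapsis radius is 2a − r_p = 2.785×10⁷ m = 27853 km.
Apoapsis altitude = 27853 − 6052 = 21801 km.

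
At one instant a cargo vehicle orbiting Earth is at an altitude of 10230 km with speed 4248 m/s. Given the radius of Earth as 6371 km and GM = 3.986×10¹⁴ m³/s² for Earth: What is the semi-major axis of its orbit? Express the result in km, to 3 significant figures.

r = 6371 + 10230 = 16601 km = 1.660×10⁷ m.
Specific orbital energy ε = v²/2 − μ/r = (4248)²/2 − 3.986×10¹⁴/1.660×10⁷ = -1.499×10⁷ J/kg.
Since ε = −μ/(2a), a = −μ/(2ε) = 1.330×10⁷ m = 13297 km.

a ≈ 13300 km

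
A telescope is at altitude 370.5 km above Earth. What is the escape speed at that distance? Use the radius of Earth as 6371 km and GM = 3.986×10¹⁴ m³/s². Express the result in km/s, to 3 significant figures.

r = 6371 + 370.5 = 6741.5 km = 6.7415×10⁶ m.
Escape speed v_esc = √(2μ/r) = √(2 × 3.986×10¹⁴ / 6.742×10⁶) = √(1.183×10⁸) = 10870 m/s.
= 10.87 km/s.

v_esc ≈ 10.9 km/s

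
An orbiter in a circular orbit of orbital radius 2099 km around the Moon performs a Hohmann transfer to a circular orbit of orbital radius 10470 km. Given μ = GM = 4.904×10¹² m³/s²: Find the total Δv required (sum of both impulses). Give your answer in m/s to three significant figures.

r₁ = 2099 km = 2.099×10⁶ m.
r₂ = 10470 km = 1.047×10⁷ m.
Transfer ellipse a_t = (r₁ + r₂)/2 = 6.284×10⁶ m.
At r₁: circular v_c1 = √(μ/r₁) = 1529 m/s; transfer-perilune v_p = √[μ(2/r₁ − 1/a_t)] = 1973 m/s.
Δv₁ = v_p − v_c1 = 444.4 m/s.
At r₂: circular v_c2 = √(μ/r₂) = 684.4 m/s; transfer-apolune v_a = √[μ(2/r₂ − 1/a_t)] = 395.5 m/s.
Δv₂ = v_c2 − v_a = 288.9 m/s.
Total Δv = Δv₁ + Δv₂ = 733.3 m/s.

Δv_total ≈ 733 m/s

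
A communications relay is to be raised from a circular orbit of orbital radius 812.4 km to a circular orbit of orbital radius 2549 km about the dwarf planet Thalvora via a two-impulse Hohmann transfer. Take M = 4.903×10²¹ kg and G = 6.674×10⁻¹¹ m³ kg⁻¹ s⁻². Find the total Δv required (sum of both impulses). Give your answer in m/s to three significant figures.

Δv_total ≈ 256 m/s

μ = GM = 6.674×10⁻¹¹ × 4.903×10²¹ = 3.272×10¹¹ m³/s².
r₁ = 812.4 km = 8.124×10⁵ m.
r₂ = 2549 km = 2.549×10⁶ m.
Transfer ellipse a_t = (r₁ + r₂)/2 = 1.681×10⁶ m.
At r₁: circular v_c1 = √(μ/r₁) = 634.7 m/s; transfer-periapsis v_p = √[μ(2/r₁ − 1/a_t)] = 781.6 m/s.
Δv₁ = v_p − v_c1 = 146.9 m/s.
At r₂: circular v_c2 = √(μ/r₂) = 358.3 m/s; transfer-apoapsis v_a = √[μ(2/r₂ − 1/a_t)] = 249.1 m/s.
Δv₂ = v_c2 − v_a = 109.2 m/s.
Total Δv = Δv₁ + Δv₂ = 256.1 m/s.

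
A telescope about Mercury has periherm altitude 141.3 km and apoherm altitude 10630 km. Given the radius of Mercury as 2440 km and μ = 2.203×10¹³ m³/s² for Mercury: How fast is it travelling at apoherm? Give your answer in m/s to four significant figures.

v ≈ 745.6 m/s

r_p = 2440 + 141.3 = 2581.3 km = 2.5813×10⁶ m.
r_a = 2440 + 10630 = 13070 km = 1.3070×10⁷ m.
Semi-major axis a = (r_p + r_a)/2 = 7825.6 km = 7.826×10⁶ m.
Vis-viva: v² = μ(2/r − 1/a) = 2.203×10¹³ × (1.530×10⁻⁷ − 1.278×10⁻⁷) = 5.560×10⁵ m²/s².
v = 745.6 m/s.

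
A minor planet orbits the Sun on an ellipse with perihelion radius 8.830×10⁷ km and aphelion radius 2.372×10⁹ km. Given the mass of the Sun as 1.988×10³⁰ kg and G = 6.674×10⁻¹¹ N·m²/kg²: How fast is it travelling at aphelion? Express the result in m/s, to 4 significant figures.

v ≈ 2004 m/s

μ = GM = 6.674×10⁻¹¹ × 1.988×10³⁰ = 1.327×10²⁰ m³/s².
Semi-major axis a = (r_p + r_a)/2 = 1.2302×10⁹ km = 1.230×10¹² m.
Vis-viva: v² = μ(2/r − 1/a) = 1.327×10²⁰ × (8.432×10⁻¹³ − 8.129×10⁻¹³) = 4.015×10⁶ m²/s².
v = 2004 m/s.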